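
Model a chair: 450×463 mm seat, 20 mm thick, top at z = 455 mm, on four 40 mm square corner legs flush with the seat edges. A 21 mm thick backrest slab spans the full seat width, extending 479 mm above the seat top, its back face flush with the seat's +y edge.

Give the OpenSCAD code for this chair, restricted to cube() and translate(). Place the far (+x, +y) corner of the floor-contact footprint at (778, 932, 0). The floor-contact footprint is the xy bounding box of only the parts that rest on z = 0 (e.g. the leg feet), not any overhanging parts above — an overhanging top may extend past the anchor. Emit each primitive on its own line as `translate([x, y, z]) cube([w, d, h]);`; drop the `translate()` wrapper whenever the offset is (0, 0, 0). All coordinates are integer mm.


translate([328, 469, 435]) cube([450, 463, 20]);
translate([328, 469, 0]) cube([40, 40, 435]);
translate([738, 469, 0]) cube([40, 40, 435]);
translate([328, 892, 0]) cube([40, 40, 435]);
translate([738, 892, 0]) cube([40, 40, 435]);
translate([328, 911, 455]) cube([450, 21, 479]);


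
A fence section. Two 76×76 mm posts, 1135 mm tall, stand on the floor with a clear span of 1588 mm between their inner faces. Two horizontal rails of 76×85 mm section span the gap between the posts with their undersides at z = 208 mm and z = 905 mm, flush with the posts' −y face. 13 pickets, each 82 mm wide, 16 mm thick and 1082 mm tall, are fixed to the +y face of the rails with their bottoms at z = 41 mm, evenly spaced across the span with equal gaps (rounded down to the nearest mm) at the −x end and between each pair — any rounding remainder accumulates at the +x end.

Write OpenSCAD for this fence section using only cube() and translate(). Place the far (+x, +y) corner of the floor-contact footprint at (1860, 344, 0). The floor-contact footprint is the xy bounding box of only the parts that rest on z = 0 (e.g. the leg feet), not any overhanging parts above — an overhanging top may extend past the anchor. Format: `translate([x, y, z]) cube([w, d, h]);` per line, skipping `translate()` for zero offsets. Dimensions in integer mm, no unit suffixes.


translate([120, 268, 0]) cube([76, 76, 1135]);
translate([1784, 268, 0]) cube([76, 76, 1135]);
translate([196, 268, 208]) cube([1588, 76, 85]);
translate([196, 268, 905]) cube([1588, 76, 85]);
translate([233, 344, 41]) cube([82, 16, 1082]);
translate([352, 344, 41]) cube([82, 16, 1082]);
translate([471, 344, 41]) cube([82, 16, 1082]);
translate([590, 344, 41]) cube([82, 16, 1082]);
translate([709, 344, 41]) cube([82, 16, 1082]);
translate([828, 344, 41]) cube([82, 16, 1082]);
translate([947, 344, 41]) cube([82, 16, 1082]);
translate([1066, 344, 41]) cube([82, 16, 1082]);
translate([1185, 344, 41]) cube([82, 16, 1082]);
translate([1304, 344, 41]) cube([82, 16, 1082]);
translate([1423, 344, 41]) cube([82, 16, 1082]);
translate([1542, 344, 41]) cube([82, 16, 1082]);
translate([1661, 344, 41]) cube([82, 16, 1082]);


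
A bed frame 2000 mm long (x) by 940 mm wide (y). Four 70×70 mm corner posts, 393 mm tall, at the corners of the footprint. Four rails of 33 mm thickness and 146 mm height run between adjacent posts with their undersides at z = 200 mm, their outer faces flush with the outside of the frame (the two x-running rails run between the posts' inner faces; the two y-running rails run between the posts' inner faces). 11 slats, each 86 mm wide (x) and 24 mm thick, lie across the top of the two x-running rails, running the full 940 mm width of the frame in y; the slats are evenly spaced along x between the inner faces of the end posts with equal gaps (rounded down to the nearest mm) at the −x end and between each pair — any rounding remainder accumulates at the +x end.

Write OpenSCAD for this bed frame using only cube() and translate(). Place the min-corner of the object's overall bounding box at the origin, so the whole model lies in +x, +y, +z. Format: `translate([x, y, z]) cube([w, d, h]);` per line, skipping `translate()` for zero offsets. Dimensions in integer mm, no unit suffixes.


cube([70, 70, 393]);
translate([0, 870, 0]) cube([70, 70, 393]);
translate([1930, 0, 0]) cube([70, 70, 393]);
translate([1930, 870, 0]) cube([70, 70, 393]);
translate([70, 0, 200]) cube([1860, 33, 146]);
translate([70, 907, 200]) cube([1860, 33, 146]);
translate([0, 70, 200]) cube([33, 800, 146]);
translate([1967, 70, 200]) cube([33, 800, 146]);
translate([146, 0, 346]) cube([86, 940, 24]);
translate([308, 0, 346]) cube([86, 940, 24]);
translate([470, 0, 346]) cube([86, 940, 24]);
translate([632, 0, 346]) cube([86, 940, 24]);
translate([794, 0, 346]) cube([86, 940, 24]);
translate([956, 0, 346]) cube([86, 940, 24]);
translate([1118, 0, 346]) cube([86, 940, 24]);
translate([1280, 0, 346]) cube([86, 940, 24]);
translate([1442, 0, 346]) cube([86, 940, 24]);
translate([1604, 0, 346]) cube([86, 940, 24]);
translate([1766, 0, 346]) cube([86, 940, 24]);


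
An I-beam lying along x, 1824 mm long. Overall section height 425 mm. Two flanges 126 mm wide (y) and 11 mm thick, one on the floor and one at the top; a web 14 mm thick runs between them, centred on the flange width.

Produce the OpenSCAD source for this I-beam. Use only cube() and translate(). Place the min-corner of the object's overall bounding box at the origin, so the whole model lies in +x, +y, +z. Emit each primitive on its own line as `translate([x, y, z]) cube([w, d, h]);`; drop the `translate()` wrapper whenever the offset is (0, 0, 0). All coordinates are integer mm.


cube([1824, 126, 11]);
translate([0, 56, 11]) cube([1824, 14, 403]);
translate([0, 0, 414]) cube([1824, 126, 11]);


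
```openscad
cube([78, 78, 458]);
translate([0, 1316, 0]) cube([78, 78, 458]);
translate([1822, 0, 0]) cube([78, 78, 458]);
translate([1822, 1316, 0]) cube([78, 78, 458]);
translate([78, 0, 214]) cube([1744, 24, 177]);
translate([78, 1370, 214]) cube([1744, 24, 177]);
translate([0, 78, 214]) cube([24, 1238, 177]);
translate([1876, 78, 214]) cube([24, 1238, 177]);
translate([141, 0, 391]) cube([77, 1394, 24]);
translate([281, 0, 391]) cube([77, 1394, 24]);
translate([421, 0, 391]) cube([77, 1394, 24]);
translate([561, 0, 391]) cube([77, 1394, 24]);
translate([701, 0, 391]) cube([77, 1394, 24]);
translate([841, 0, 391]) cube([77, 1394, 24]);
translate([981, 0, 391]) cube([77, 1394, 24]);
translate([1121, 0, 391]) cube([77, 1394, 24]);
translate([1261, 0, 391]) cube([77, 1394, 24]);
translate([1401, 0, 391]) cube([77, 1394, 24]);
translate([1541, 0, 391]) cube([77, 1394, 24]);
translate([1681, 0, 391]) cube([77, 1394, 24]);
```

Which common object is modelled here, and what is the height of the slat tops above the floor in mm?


A bed frame. The slat-top height is 415 mm.

Four posts, four rails, and a row of slats — a bed frame. Slats sit on the rails at z = 214 + 177 = 391; with slat thickness 24, the top is 415 mm.


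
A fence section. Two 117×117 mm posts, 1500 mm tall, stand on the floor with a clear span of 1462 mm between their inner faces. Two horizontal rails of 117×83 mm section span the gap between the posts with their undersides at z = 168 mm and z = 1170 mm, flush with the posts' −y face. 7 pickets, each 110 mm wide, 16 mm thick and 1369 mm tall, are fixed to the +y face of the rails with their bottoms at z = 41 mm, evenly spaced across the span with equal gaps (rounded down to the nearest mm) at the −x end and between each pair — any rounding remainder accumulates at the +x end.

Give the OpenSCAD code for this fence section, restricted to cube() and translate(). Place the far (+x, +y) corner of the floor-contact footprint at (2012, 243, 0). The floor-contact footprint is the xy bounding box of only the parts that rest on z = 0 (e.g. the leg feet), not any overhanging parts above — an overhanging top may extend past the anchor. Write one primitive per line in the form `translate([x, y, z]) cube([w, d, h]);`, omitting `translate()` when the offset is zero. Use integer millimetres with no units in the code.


translate([316, 126, 0]) cube([117, 117, 1500]);
translate([1895, 126, 0]) cube([117, 117, 1500]);
translate([433, 126, 168]) cube([1462, 117, 83]);
translate([433, 126, 1170]) cube([1462, 117, 83]);
translate([519, 243, 41]) cube([110, 16, 1369]);
translate([715, 243, 41]) cube([110, 16, 1369]);
translate([911, 243, 41]) cube([110, 16, 1369]);
translate([1107, 243, 41]) cube([110, 16, 1369]);
translate([1303, 243, 41]) cube([110, 16, 1369]);
translate([1499, 243, 41]) cube([110, 16, 1369]);
translate([1695, 243, 41]) cube([110, 16, 1369]);


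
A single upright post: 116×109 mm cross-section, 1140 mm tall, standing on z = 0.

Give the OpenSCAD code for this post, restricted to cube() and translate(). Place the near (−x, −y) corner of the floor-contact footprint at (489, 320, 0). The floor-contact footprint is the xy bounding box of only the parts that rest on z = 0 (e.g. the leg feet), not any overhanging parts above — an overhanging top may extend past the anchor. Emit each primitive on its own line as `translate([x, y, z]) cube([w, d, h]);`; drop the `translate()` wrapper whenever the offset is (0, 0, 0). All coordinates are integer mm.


translate([489, 320, 0]) cube([116, 109, 1140]);


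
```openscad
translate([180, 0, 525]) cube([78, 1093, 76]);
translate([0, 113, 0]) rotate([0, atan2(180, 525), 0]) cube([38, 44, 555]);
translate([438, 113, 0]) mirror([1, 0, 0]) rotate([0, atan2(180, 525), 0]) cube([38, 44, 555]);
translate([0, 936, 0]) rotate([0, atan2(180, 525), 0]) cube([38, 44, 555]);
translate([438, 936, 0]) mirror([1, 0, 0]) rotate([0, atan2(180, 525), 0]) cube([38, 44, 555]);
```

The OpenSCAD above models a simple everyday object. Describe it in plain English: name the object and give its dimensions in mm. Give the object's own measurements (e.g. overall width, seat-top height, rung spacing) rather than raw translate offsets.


A sawhorse. A 78×1093×76 mm beam (x, y, z) sits on two A-frame leg pairs. Each pair is two raked legs of 38×44 mm section (44 mm along y) splaying symmetrically in x. Each leg rises 525 mm vertically over 180 mm of horizontal reach and is 555 mm long along its own axis. Every leg's outer bottom edge rests on the floor and its outer top edge meets a bottom edge of the beam — the left legs (tilting toward +x) meet the beam's −x bottom edge, the right legs (their mirror images, tilting toward −x) meet its +x bottom edge — so the leg tops tuck under the beam, the beam's underside is 525 mm above the floor, and the feet are 438 mm apart outside-to-outside with the beam centred between them. The two leg pairs are set in 113 mm from either end of the beam.


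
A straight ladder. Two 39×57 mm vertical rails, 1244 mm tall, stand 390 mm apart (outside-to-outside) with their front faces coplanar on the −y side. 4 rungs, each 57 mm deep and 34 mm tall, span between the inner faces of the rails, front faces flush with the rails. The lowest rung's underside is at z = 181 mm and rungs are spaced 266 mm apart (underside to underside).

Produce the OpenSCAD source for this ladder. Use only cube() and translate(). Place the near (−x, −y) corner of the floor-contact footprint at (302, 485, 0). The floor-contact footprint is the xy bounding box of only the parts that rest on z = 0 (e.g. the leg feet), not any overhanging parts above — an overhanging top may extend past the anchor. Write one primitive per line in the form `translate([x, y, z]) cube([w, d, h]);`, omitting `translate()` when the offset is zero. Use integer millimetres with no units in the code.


// rung span = 390 - 2*39 = 312
// rung[k] z = 181 + k*266
translate([302, 485, 0]) cube([39, 57, 1244]);
translate([653, 485, 0]) cube([39, 57, 1244]);
translate([341, 485, 181]) cube([312, 57, 34]);
translate([341, 485, 447]) cube([312, 57, 34]);
translate([341, 485, 713]) cube([312, 57, 34]);
translate([341, 485, 979]) cube([312, 57, 34]);


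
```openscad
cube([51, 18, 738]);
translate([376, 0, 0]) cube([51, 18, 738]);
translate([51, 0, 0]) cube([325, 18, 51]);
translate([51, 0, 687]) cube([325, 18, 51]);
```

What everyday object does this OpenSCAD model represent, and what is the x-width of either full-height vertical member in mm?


A picture frame. The border width is 51 mm.

Four thin pieces enclosing a rectangular opening — a picture frame. The two full-height stiles are 738 mm tall; the top rail sits at z = 687 and is 51 mm tall, so the border above the opening is 738 − 687 = 51 mm, matching the stile x-width.


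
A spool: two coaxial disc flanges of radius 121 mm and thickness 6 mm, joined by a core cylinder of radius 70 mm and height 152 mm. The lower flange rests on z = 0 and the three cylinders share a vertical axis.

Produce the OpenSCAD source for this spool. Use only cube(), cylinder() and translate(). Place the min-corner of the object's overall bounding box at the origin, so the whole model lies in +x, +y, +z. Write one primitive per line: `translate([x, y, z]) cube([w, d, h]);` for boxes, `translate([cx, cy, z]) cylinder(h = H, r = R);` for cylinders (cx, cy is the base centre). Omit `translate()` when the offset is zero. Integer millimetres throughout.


translate([121, 121, 0]) cylinder(h = 6, r = 121);
translate([121, 121, 6]) cylinder(h = 152, r = 70);
translate([121, 121, 158]) cylinder(h = 6, r = 121);


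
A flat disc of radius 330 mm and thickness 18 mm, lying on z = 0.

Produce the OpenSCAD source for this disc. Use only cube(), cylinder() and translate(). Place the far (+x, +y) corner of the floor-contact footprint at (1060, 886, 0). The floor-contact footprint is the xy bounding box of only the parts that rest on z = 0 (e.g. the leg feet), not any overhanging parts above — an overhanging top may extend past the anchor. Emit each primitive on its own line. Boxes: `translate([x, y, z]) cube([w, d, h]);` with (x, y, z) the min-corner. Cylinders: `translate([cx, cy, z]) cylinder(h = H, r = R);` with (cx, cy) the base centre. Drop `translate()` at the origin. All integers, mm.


translate([730, 556, 0]) cylinder(h = 18, r = 330);


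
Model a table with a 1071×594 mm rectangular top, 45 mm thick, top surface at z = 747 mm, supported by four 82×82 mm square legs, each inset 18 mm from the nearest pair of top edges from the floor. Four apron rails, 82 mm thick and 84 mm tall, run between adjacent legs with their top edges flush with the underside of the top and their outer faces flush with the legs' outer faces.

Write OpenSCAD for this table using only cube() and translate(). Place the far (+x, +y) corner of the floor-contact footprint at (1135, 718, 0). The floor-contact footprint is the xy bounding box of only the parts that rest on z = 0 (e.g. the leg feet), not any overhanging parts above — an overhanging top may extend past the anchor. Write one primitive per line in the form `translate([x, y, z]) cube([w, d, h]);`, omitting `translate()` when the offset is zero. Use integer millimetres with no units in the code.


translate([82, 142, 702]) cube([1071, 594, 45]);
translate([100, 160, 0]) cube([82, 82, 702]);
translate([1053, 160, 0]) cube([82, 82, 702]);
translate([100, 636, 0]) cube([82, 82, 702]);
translate([1053, 636, 0]) cube([82, 82, 702]);
translate([182, 160, 618]) cube([871, 82, 84]);
translate([182, 636, 618]) cube([871, 82, 84]);
translate([100, 242, 618]) cube([82, 394, 84]);
translate([1053, 242, 618]) cube([82, 394, 84]);


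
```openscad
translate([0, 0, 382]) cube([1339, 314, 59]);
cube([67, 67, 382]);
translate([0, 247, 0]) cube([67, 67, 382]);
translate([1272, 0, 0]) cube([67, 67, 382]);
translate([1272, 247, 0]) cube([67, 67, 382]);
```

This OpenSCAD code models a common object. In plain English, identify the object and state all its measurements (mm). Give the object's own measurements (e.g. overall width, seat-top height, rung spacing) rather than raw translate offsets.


A long wooden bench with a 1339 mm (x) × 314 mm (y) seat, 59 mm thick, its top surface 441 mm above the floor. Four 67 mm square legs at the seat corners, flush with the edges, run from z = 0 to the seat underside.


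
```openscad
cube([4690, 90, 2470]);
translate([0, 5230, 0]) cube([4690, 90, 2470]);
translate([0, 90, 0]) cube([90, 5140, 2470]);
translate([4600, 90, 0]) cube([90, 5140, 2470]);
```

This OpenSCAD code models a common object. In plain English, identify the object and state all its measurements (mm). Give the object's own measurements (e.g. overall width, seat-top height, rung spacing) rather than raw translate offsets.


The wall frame of a small rectangular building: four walls, each 2470 mm tall and 90 mm thick, enclosing a footprint 4690 mm (x) by 5320 mm (y) outside-to-outside, with no floor or roof. The front and back walls (the −y and +y sides) span the full width; the two side walls fit between them.


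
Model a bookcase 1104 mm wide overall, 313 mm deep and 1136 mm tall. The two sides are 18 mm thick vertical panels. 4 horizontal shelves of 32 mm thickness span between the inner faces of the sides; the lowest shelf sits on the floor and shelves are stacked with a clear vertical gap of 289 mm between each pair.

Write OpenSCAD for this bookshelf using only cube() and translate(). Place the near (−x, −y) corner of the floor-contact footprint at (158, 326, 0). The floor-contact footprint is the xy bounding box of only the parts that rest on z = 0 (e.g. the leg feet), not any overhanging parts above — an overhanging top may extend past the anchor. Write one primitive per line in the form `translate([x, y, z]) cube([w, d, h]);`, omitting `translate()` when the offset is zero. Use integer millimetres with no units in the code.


translate([158, 326, 0]) cube([18, 313, 1136]);
translate([1244, 326, 0]) cube([18, 313, 1136]);
translate([176, 326, 0]) cube([1068, 313, 32]);
translate([176, 326, 321]) cube([1068, 313, 32]);
translate([176, 326, 642]) cube([1068, 313, 32]);
translate([176, 326, 963]) cube([1068, 313, 32]);


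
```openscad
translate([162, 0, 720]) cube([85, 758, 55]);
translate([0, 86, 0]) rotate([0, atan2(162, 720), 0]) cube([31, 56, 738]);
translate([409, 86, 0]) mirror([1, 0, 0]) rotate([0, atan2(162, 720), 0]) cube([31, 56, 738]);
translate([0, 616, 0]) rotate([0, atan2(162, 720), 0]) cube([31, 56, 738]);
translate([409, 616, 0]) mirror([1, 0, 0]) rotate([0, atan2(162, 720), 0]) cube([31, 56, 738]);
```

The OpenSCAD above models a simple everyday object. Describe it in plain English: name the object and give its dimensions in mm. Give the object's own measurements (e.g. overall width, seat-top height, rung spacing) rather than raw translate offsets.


A sawhorse. A 85×758×55 mm beam (x, y, z) sits on two A-frame leg pairs. Each pair is two raked legs of 31×56 mm section (56 mm along y) splaying symmetrically in x. Each leg rises 720 mm vertically over 162 mm of horizontal reach and is 738 mm long along its own axis. Every leg's outer bottom edge rests on the floor and its outer top edge meets a bottom edge of the beam — the left legs (tilting toward +x) meet the beam's −x bottom edge, the right legs (their mirror images, tilting toward −x) meet its +x bottom edge — so the leg tops tuck under the beam, the beam's underside is 720 mm above the floor, and the feet are 409 mm apart outside-to-outside with the beam centred between them. The two leg pairs are set in 86 mm from either end of the beam.


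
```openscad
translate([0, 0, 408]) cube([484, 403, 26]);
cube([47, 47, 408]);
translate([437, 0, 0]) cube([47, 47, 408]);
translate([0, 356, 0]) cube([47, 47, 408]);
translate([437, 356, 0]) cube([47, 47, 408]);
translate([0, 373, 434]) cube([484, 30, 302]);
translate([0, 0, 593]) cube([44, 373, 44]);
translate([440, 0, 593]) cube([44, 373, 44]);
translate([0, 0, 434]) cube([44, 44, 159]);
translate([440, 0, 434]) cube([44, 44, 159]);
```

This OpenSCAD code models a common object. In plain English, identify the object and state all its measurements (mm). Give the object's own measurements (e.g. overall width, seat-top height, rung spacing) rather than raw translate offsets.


A chair. The seat is a 484×403×26 mm slab with its top at z = 434 mm, on four 47×47 mm corner legs (flush with the seat edges, standing on z = 0). A flat backrest 30 mm thick, 302 mm tall, spans the full seat width and rises from the seat top along its +y edge, rear face flush with the rear of the seat. Two armrests of 44×44 mm section run along each side from the seat's front edge to the front of the backrest, top faces 203 mm above the seat top and outer faces flush with the seat's x-edges; a 44×44 mm post under the front of each armrest stands on the seat at the front corner.


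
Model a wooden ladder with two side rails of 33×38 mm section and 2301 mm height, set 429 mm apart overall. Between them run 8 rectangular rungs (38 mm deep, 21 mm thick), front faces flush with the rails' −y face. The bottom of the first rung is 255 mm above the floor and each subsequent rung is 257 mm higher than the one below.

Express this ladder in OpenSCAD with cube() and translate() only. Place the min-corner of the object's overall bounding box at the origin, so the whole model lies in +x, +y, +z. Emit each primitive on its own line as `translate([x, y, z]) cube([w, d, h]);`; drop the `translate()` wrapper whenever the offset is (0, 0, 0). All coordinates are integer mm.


cube([33, 38, 2301]);
translate([396, 0, 0]) cube([33, 38, 2301]);
translate([33, 0, 255]) cube([363, 38, 21]);
translate([33, 0, 512]) cube([363, 38, 21]);
translate([33, 0, 769]) cube([363, 38, 21]);
translate([33, 0, 1026]) cube([363, 38, 21]);
translate([33, 0, 1283]) cube([363, 38, 21]);
translate([33, 0, 1540]) cube([363, 38, 21]);
translate([33, 0, 1797]) cube([363, 38, 21]);
translate([33, 0, 2054]) cube([363, 38, 21]);


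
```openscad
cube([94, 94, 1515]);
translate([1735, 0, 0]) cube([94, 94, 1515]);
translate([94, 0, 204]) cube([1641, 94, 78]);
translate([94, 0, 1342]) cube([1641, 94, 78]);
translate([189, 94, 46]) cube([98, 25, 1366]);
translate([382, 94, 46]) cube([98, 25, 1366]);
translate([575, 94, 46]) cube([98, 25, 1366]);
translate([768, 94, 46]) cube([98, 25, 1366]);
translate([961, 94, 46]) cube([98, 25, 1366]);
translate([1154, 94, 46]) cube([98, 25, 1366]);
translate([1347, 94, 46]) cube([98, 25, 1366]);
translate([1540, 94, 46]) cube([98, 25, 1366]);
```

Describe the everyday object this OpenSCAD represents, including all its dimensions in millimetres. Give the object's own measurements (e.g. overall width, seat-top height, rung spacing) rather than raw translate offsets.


A fence section. Two 94×94 mm posts, 1515 mm tall, stand on the floor with a clear span of 1641 mm between their inner faces. Two horizontal rails of 94×78 mm section span the gap between the posts with their undersides at z = 204 mm and z = 1342 mm, flush with the posts' −y face. 8 pickets, each 98 mm wide, 25 mm thick and 1366 mm tall, are fixed to the +y face of the rails with their bottoms at z = 46 mm, spaced across the span with a 95 mm gap after the −x post and between neighbouring pickets, with 97 mm left before the +x post.


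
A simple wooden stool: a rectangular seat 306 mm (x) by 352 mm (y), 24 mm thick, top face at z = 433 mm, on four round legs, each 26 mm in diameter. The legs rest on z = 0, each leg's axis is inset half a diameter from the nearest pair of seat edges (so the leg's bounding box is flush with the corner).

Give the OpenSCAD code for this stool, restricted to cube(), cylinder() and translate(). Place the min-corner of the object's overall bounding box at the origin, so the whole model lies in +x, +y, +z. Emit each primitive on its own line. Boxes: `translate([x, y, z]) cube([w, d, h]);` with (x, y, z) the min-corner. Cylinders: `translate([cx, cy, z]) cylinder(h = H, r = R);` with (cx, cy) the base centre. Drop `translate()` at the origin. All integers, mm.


// leg_h = 433 - 24 = 409
translate([0, 0, 409]) cube([306, 352, 24]);
translate([13, 13, 0]) cylinder(h = 409, r = 13);
translate([293, 13, 0]) cylinder(h = 409, r = 13);
translate([13, 339, 0]) cylinder(h = 409, r = 13);
translate([293, 339, 0]) cylinder(h = 409, r = 13);


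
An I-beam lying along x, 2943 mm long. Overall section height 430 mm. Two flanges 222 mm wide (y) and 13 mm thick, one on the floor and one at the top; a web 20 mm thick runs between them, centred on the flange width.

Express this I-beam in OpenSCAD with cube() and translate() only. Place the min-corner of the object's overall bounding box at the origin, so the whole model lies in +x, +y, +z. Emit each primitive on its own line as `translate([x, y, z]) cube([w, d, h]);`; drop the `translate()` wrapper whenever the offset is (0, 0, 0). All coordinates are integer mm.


cube([2943, 222, 13]);
translate([0, 101, 13]) cube([2943, 20, 404]);
translate([0, 0, 417]) cube([2943, 222, 13]);


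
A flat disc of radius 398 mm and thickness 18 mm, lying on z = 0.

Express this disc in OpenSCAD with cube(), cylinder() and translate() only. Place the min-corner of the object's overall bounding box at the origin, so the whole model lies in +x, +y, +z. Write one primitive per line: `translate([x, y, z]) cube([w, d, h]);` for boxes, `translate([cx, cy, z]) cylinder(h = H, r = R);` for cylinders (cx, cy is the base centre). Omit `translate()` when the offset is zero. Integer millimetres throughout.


translate([398, 398, 0]) cylinder(h = 18, r = 398);


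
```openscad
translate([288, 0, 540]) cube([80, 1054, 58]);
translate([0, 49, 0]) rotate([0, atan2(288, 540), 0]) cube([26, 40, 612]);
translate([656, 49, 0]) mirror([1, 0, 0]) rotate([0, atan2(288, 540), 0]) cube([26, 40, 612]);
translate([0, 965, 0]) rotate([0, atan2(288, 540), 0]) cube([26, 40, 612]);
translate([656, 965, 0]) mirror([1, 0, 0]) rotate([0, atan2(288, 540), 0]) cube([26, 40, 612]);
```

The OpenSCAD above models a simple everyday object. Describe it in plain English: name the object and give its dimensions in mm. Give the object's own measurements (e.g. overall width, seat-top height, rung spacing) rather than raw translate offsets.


A sawhorse. A 80×1054×58 mm beam (x, y, z) sits on two A-frame leg pairs. Each pair is two raked legs of 26×40 mm section (40 mm along y) splaying symmetrically in x. Each leg rises 540 mm vertically over 288 mm of horizontal reach and is 612 mm long along its own axis. Every leg's outer bottom edge rests on the floor and its outer top edge meets a bottom edge of the beam — the left legs (tilting toward +x) meet the beam's −x bottom edge, the right legs (their mirror images, tilting toward −x) meet its +x bottom edge — so the leg tops tuck under the beam, the beam's underside is 540 mm above the floor, and the feet are 656 mm apart outside-to-outside with the beam centred between them. The two leg pairs are set in 49 mm from either end of the beam.


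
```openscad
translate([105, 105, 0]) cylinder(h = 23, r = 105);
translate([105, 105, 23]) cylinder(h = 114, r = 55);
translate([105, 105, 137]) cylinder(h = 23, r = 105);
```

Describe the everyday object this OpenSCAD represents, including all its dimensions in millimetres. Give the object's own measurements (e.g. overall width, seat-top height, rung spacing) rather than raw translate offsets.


A spool: two coaxial disc flanges of radius 105 mm and thickness 23 mm, joined by a core cylinder of radius 55 mm and height 114 mm. The lower flange rests on z = 0 and the three cylinders share a vertical axis.


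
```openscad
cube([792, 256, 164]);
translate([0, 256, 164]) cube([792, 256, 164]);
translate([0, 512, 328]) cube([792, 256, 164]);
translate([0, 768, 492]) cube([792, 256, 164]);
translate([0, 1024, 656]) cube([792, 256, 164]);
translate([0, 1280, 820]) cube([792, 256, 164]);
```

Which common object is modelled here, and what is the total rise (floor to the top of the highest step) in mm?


A staircase. The total rise is 984 mm.

6 identical blocks, each offset up and back from the previous — a staircase. Each step is 164 mm tall and there are 6 of them, so the total rise is 6 × 164 = 984 mm.


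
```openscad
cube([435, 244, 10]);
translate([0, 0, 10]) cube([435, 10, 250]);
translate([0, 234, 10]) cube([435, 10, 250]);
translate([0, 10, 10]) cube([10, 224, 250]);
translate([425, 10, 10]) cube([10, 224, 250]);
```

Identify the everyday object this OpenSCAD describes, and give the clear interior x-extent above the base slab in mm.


An open box. The internal width is 415 mm.

A 435×244 base slab with four walls standing on it — an open box. The base is 435 mm wide and the walls are 10 mm thick, so the internal width is 435 − 2 × 10 = 415 mm.


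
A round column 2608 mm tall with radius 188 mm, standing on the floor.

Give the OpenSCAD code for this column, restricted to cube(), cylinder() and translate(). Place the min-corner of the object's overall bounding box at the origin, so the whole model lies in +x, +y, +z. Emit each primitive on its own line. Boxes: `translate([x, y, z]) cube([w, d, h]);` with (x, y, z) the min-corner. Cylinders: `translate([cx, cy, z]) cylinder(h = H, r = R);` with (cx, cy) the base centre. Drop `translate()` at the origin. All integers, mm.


translate([188, 188, 0]) cylinder(h = 2608, r = 188);


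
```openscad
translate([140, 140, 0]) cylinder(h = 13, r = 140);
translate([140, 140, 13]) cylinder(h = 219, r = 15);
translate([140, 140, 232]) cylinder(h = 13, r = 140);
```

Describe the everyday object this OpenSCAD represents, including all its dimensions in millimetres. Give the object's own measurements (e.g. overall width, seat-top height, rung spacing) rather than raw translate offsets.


A spool: two coaxial disc flanges of radius 140 mm and thickness 13 mm, joined by a core cylinder of radius 15 mm and height 219 mm. The lower flange rests on z = 0 and the three cylinders share a vertical axis.


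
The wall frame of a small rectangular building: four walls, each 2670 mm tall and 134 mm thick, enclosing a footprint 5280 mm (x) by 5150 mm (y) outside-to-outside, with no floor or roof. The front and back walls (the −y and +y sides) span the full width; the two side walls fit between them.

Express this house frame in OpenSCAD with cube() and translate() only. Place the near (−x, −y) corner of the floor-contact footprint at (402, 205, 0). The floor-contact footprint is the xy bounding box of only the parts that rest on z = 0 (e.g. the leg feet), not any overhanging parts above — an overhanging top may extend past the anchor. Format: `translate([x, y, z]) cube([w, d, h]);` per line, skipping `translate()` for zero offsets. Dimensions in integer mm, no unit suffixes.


translate([402, 205, 0]) cube([5280, 134, 2670]);
translate([402, 5221, 0]) cube([5280, 134, 2670]);
translate([402, 339, 0]) cube([134, 4882, 2670]);
translate([5548, 339, 0]) cube([134, 4882, 2670]);


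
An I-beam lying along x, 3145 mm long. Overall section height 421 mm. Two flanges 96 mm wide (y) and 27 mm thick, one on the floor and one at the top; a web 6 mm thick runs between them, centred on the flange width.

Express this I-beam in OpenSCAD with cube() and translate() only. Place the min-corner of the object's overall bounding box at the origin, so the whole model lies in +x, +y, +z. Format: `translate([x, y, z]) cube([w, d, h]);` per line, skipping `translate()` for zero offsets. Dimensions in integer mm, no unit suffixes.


cube([3145, 96, 27]);
translate([0, 45, 27]) cube([3145, 6, 367]);
translate([0, 0, 394]) cube([3145, 96, 27]);


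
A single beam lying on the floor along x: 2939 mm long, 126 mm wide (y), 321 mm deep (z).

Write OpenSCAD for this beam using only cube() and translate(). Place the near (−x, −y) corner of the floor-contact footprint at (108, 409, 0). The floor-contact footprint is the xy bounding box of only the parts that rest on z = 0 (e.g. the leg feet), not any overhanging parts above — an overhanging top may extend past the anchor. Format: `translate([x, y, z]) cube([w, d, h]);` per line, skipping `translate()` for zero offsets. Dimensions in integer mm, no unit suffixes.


translate([108, 409, 0]) cube([2939, 126, 321]);


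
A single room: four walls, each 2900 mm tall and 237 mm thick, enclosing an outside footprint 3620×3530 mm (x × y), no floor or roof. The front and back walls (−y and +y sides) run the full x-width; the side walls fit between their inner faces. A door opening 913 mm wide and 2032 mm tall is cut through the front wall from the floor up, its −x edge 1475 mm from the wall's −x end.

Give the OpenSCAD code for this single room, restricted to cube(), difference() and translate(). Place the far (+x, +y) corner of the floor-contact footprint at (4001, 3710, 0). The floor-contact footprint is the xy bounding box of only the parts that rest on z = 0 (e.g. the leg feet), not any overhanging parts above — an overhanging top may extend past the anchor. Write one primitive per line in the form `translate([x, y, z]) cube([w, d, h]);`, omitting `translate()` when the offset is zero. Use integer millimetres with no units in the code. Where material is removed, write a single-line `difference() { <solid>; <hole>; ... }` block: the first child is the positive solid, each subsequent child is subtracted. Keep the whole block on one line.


difference() { translate([381, 180, 0]) cube([3620, 237, 2900]); translate([1856, 180, 0]) cube([913, 237, 2032]); }
translate([381, 3473, 0]) cube([3620, 237, 2900]);
translate([381, 417, 0]) cube([237, 3056, 2900]);
translate([3764, 417, 0]) cube([237, 3056, 2900]);


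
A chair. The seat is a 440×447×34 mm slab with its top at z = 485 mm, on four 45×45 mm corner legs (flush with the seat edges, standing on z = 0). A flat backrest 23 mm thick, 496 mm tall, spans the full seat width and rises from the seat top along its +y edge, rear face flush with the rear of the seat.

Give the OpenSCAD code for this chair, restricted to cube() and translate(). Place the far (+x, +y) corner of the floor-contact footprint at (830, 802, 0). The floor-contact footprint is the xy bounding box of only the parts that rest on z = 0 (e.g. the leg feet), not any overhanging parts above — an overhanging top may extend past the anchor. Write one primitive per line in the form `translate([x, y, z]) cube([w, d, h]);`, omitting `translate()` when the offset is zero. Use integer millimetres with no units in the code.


translate([390, 355, 451]) cube([440, 447, 34]);
translate([390, 355, 0]) cube([45, 45, 451]);
translate([785, 355, 0]) cube([45, 45, 451]);
translate([390, 757, 0]) cube([45, 45, 451]);
translate([785, 757, 0]) cube([45, 45, 451]);
translate([390, 779, 485]) cube([440, 23, 496]);


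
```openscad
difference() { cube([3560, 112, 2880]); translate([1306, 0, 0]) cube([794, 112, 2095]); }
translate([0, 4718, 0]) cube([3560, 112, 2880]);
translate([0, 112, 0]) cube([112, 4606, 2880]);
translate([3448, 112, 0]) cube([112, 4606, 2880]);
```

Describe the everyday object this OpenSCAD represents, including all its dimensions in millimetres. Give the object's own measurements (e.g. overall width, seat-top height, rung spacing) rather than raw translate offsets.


A single room: four walls, each 2880 mm tall and 112 mm thick, enclosing an outside footprint 3560×4830 mm (x × y), no floor or roof. The front and back walls (−y and +y sides) run the full x-width; the side walls fit between their inner faces. A door opening 794 mm wide and 2095 mm tall is cut through the front wall from the floor up, its −x edge 1306 mm from the wall's −x end.


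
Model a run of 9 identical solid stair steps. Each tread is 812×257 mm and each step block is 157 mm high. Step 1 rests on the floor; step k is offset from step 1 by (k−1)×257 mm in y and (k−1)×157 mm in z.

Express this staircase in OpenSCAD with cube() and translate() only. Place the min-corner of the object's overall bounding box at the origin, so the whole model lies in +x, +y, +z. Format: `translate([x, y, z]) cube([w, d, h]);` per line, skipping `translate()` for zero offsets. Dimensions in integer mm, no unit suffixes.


cube([812, 257, 157]);
translate([0, 257, 157]) cube([812, 257, 157]);
translate([0, 514, 314]) cube([812, 257, 157]);
translate([0, 771, 471]) cube([812, 257, 157]);
translate([0, 1028, 628]) cube([812, 257, 157]);
translate([0, 1285, 785]) cube([812, 257, 157]);
translate([0, 1542, 942]) cube([812, 257, 157]);
translate([0, 1799, 1099]) cube([812, 257, 157]);
translate([0, 2056, 1256]) cube([812, 257, 157]);


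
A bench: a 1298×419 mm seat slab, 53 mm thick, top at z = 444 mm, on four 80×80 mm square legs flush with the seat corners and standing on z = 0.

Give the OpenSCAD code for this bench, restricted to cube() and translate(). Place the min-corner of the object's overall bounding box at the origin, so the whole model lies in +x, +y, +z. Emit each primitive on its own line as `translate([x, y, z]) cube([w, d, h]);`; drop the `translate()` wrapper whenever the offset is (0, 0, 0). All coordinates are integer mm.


translate([0, 0, 391]) cube([1298, 419, 53]);
cube([80, 80, 391]);
translate([0, 339, 0]) cube([80, 80, 391]);
translate([1218, 0, 0]) cube([80, 80, 391]);
translate([1218, 339, 0]) cube([80, 80, 391]);


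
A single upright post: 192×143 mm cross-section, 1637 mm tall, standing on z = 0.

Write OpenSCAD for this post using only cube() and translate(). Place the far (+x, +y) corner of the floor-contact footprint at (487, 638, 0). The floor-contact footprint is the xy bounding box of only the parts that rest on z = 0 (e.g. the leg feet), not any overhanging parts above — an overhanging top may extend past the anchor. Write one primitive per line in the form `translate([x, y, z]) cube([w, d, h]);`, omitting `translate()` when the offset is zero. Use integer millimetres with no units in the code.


translate([295, 495, 0]) cube([192, 143, 1637]);


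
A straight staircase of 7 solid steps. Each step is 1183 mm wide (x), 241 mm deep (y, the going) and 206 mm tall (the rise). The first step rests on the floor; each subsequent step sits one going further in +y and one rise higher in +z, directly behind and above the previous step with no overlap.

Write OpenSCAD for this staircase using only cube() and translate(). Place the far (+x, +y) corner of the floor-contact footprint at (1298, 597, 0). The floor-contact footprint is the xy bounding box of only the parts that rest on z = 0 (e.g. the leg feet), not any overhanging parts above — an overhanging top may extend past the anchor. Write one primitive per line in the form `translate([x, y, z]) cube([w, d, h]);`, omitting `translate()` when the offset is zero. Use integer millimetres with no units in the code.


translate([115, 356, 0]) cube([1183, 241, 206]);
translate([115, 597, 206]) cube([1183, 241, 206]);
translate([115, 838, 412]) cube([1183, 241, 206]);
translate([115, 1079, 618]) cube([1183, 241, 206]);
translate([115, 1320, 824]) cube([1183, 241, 206]);
translate([115, 1561, 1030]) cube([1183, 241, 206]);
translate([115, 1802, 1236]) cube([1183, 241, 206]);


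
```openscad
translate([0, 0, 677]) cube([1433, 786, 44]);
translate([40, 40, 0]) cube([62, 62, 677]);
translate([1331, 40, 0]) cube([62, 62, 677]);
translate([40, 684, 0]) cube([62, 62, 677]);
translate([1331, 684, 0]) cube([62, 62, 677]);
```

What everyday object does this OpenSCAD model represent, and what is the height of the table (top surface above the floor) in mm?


A table. The table height is 721 mm.

A 1433×786×44 slab sits at z = 677 on four 62 mm square posts — a table. The top surface is at 677 + 44 = 721 mm.


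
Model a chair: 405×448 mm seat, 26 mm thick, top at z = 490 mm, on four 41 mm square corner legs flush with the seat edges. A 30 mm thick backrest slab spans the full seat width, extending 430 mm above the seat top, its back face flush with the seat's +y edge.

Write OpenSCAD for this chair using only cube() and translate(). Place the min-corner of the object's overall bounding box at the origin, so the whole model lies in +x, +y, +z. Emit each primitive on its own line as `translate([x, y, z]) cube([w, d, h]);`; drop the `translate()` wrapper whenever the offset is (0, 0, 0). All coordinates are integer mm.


translate([0, 0, 464]) cube([405, 448, 26]);
cube([41, 41, 464]);
translate([364, 0, 0]) cube([41, 41, 464]);
translate([0, 407, 0]) cube([41, 41, 464]);
translate([364, 407, 0]) cube([41, 41, 464]);
translate([0, 418, 490]) cube([405, 30, 430]);
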